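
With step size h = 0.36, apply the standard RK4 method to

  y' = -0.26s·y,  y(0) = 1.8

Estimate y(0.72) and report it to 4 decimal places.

RK4: k1 = f(s_n, y_n); k2 = f(s_n + h/2, y_n + (h/2)·k1); k3 = f(s_n + h/2, y_n + (h/2)·k2); k4 = f(s_n + h, y_n + h·k3); y_{n+1} = y_n + (h/6)·(k1 + 2k2 + 2k3 + k4).
s=0.000000, y=1.800000:
  k1 = f(0.000000, 1.800000) = 0.000000
  k2 = f(0.180000, 1.800000) = -0.084240
  k3 = f(0.180000, 1.784837) = -0.083530
  k4 = f(0.360000, 1.769929) = -0.165665
  y ← 1.800000 + (0.36/6)·(k1 + 2k2 + 2k3 + k4) = 1.769928
s=0.360000, y=1.769928:
  k1 = f(0.360000, 1.769928) = -0.165665
  k2 = f(0.540000, 1.740108) = -0.244311
  k3 = f(0.540000, 1.725952) = -0.242324
  k4 = f(0.720000, 1.682691) = -0.315000
  y ← 1.769928 + (0.36/6)·(k1 + 2k2 + 2k3 + k4) = 1.682692
y(0.72) ≈ 1.6827

1.6827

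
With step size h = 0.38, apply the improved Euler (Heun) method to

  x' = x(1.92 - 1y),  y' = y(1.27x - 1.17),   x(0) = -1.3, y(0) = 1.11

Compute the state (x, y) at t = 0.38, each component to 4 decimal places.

Heun on (x,y): k1 = f(t_n, state_n); k2 = f(t_n + h, state_n + h·k1); state_{n+1} = state_n + (h/2)·(k1 + k2).
0.000000: (-1.300000, 1.110000)
  k1 = (-1.053000, -3.131310)
  predictor → (-1.700140, -0.079898)
  k2 = (-3.400106, 0.265994)
  → (-2.146090, 0.565590)
(x(0.38), y(0.38)) ≈ (-2.1461, 0.5656)

-2.1461, 0.5656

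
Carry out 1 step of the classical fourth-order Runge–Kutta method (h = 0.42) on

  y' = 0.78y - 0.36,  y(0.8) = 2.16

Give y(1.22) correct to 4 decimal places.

RK4: k1 = f(t_n, y_n); k2 = f(t_n + h/2, y_n + (h/2)·k1); k3 = f(t_n + h/2, y_n + (h/2)·k2); k4 = f(t_n + h, y_n + h·k3); y_{n+1} = y_n + (h/6)·(k1 + 2k2 + 2k3 + k4).
t=0.800000, y=2.160000:
  k1 = f(0.800000, 2.160000) = 1.324800
  k2 = f(1.010000, 2.438208) = 1.541802
  k3 = f(1.010000, 2.483778) = 1.577347
  k4 = f(1.220000, 2.822486) = 1.841539
  y ← 2.160000 + (0.42/6)·(k1 + 2k2 + 2k3 + k4) = 2.818325
y(1.22) ≈ 2.8183

2.8183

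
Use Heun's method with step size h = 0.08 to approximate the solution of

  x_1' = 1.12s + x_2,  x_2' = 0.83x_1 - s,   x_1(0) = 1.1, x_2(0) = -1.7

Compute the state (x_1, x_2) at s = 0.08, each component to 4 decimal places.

Heun on (x_1,x_2): k1 = f(s_n, state_n); k2 = f(s_n + h, state_n + h·k1); state_{n+1} = state_n + (h/2)·(k1 + k2).
0.000000: (1.100000, -1.700000)
  k1 = (-1.700000, 0.913000)
  predictor → (0.964000, -1.626960)
  k2 = (-1.537360, 0.720120)
  → (0.970506, -1.634675)
(x_1(0.08), x_2(0.08)) ≈ (0.9705, -1.6347)

0.9705, -1.6347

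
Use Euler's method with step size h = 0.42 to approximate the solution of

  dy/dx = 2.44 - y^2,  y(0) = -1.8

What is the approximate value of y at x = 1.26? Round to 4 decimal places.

-5.8521

Euler: y_{n+1} = y_n + h·f(x_n, y_n).
x=0.000000, y=-1.800000: f=-0.800000 → y ← -1.800000 + 0.42·(-0.800000) = -2.136000
x=0.420000, y=-2.136000: f=-2.122496 → y ← -2.136000 + 0.42·(-2.122496) = -3.027448
x=0.840000, y=-3.027448: f=-6.725443 → y ← -3.027448 + 0.42·(-6.725443) = -5.852135
y(1.26) ≈ -5.8521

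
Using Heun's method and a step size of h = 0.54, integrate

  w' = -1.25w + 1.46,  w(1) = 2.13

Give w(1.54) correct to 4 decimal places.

Heun: k1 = f(t_n, w_n); k2 = f(t_n + h, w_n + h·k1); w_{n+1} = w_n + (h/2)·(k1 + k2).
t=1.000000, w=2.130000:
  k1 = f(1.000000, 2.130000) = -1.202500
  k2 = f(1.540000, 1.480650) = -0.390813
  w ← 2.130000 + (0.54/2)·(-1.202500 + (-0.390813)) = 1.699806
w(1.54) ≈ 1.6998

1.6998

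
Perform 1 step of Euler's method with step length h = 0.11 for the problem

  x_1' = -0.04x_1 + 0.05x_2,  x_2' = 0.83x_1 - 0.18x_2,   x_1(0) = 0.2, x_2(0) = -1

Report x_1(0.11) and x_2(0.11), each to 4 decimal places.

Euler on (x_1,x_2): x_1_{n+1} = x_1_n + h·x_1', x_2_{n+1} = x_2_n + h·x_2'.
0.000000: (0.200000, -1.000000); f=(-0.058000, 0.346000) → (0.193620, -0.961940)
(x_1(0.11), x_2(0.11)) ≈ (0.1936, -0.9619)

0.1936, -0.9619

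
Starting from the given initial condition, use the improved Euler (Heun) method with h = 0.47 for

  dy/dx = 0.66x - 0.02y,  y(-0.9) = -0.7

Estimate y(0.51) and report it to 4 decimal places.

Heun: k1 = f(x_n, y_n); k2 = f(x_n + h, y_n + h·k1); y_{n+1} = y_n + (h/2)·(k1 + k2).
x=-0.900000, y=-0.700000:
  k1 = f(-0.900000, -0.700000) = -0.580000
  k2 = f(-0.430000, -0.972600) = -0.264348
  y ← -0.700000 + (0.47/2)·(-0.580000 + (-0.264348)) = -0.898422
x=-0.430000, y=-0.898422:
  k1 = f(-0.430000, -0.898422) = -0.265832
  k2 = f(0.040000, -1.023363) = 0.046867
  y ← -0.898422 + (0.47/2)·(-0.265832 + 0.046867) = -0.949878
x=0.040000, y=-0.949878:
  k1 = f(0.040000, -0.949878) = 0.045398
  k2 = f(0.510000, -0.928542) = 0.355171
  y ← -0.949878 + (0.47/2)·(0.045398 + 0.355171) = -0.855745
y(0.51) ≈ -0.8557

-0.8557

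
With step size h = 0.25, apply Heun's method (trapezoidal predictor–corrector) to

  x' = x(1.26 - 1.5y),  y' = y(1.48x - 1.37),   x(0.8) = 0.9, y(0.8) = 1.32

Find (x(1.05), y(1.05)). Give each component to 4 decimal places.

Heun on (x,y): k1 = f(t_n, state_n); k2 = f(t_n + h, state_n + h·k1); state_{n+1} = state_n + (h/2)·(k1 + k2).
0.800000: (0.900000, 1.320000)
  k1 = (-0.648000, -0.050160)
  predictor → (0.738000, 1.307460)
  k2 = (-0.517478, -0.363160)
  → (0.754315, 1.268335)
(x(1.05), y(1.05)) ≈ (0.7543, 1.2683)

0.7543, 1.2683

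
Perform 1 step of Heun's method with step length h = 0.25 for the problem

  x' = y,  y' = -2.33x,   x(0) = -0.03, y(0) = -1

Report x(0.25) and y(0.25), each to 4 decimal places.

Heun on (x,y): k1 = f(t_n, state_n); k2 = f(t_n + h, state_n + h·k1); state_{n+1} = state_n + (h/2)·(k1 + k2).
0.000000: (-0.030000, -1.000000)
  k1 = (-1.000000, 0.069900)
  predictor → (-0.280000, -0.982525)
  k2 = (-0.982525, 0.652400)
  → (-0.277816, -0.909713)
(x(0.25), y(0.25)) ≈ (-0.2778, -0.9097)

-0.2778, -0.9097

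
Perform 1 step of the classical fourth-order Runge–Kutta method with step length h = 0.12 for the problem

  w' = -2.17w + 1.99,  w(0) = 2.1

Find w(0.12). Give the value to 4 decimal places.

RK4: k1 = f(t_n, w_n); k2 = f(t_n + h/2, w_n + (h/2)·k1); k3 = f(t_n + h/2, w_n + (h/2)·k2); k4 = f(t_n + h, w_n + h·k3); w_{n+1} = w_n + (h/6)·(k1 + 2k2 + 2k3 + k4).
t=0.000000, w=2.100000:
  k1 = f(0.000000, 2.100000) = -2.567000
  k2 = f(0.060000, 1.945980) = -2.232777
  k3 = f(0.060000, 1.966033) = -2.276292
  k4 = f(0.120000, 1.826845) = -1.974253
  w ← 2.100000 + (0.12/6)·(k1 + 2k2 + 2k3 + k4) = 1.828812
w(0.12) ≈ 1.8288

1.8288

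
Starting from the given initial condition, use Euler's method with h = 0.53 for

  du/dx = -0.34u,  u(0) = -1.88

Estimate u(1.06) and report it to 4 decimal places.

Euler: u_{n+1} = u_n + h·f(x_n, u_n).
x=0.000000, u=-1.880000: f=0.639200 → u ← -1.880000 + 0.53·0.639200 = -1.541224
x=0.530000, u=-1.541224: f=0.524016 → u ← -1.541224 + 0.53·0.524016 = -1.263495
u(1.06) ≈ -1.2635

-1.2635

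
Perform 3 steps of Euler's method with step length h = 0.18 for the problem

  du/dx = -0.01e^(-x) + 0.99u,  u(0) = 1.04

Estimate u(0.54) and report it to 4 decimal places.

Euler: u_{n+1} = u_n + h·f(x_n, u_n).
x=0.000000, u=1.040000: f=1.019600 → u ← 1.040000 + 0.18·1.019600 = 1.223528
x=0.180000, u=1.223528: f=1.202940 → u ← 1.223528 + 0.18·1.202940 = 1.440057
x=0.360000, u=1.440057: f=1.418680 → u ← 1.440057 + 0.18·1.418680 = 1.695420
u(0.54) ≈ 1.6954

1.6954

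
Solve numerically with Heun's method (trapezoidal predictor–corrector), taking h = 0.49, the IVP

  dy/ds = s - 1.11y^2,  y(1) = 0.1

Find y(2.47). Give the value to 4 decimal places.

1.2698

Heun: k1 = f(s_n, y_n); k2 = f(s_n + h, y_n + h·k1); y_{n+1} = y_n + (h/2)·(k1 + k2).
s=1.000000, y=0.100000:
  k1 = f(1.000000, 0.100000) = 0.988900
  k2 = f(1.490000, 0.584561) = 1.110700
  y ← 0.100000 + (0.49/2)·(0.988900 + 1.110700) = 0.614402
s=1.490000, y=0.614402:
  k1 = f(1.490000, 0.614402) = 1.070986
  k2 = f(1.980000, 1.139185) = 0.539505
  y ← 0.614402 + (0.49/2)·(1.070986 + 0.539505) = 1.008972
s=1.980000, y=1.008972:
  k1 = f(1.980000, 1.008972) = 0.849992
  k2 = f(2.470000, 1.425468) = 0.214524
  y ← 1.008972 + (0.49/2)·(0.849992 + 0.214524) = 1.269779
y(2.47) ≈ 1.2698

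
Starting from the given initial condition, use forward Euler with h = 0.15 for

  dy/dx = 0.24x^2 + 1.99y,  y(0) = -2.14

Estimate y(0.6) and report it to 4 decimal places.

Euler: y_{n+1} = y_n + h·f(x_n, y_n).
x=0.000000, y=-2.140000: f=-4.258600 → y ← -2.140000 + 0.15·(-4.258600) = -2.778790
x=0.150000, y=-2.778790: f=-5.524392 → y ← -2.778790 + 0.15·(-5.524392) = -3.607449
x=0.300000, y=-3.607449: f=-7.157223 → y ← -3.607449 + 0.15·(-7.157223) = -4.681032
x=0.450000, y=-4.681032: f=-9.266654 → y ← -4.681032 + 0.15·(-9.266654) = -6.071030
y(0.6) ≈ -6.0710

-6.0710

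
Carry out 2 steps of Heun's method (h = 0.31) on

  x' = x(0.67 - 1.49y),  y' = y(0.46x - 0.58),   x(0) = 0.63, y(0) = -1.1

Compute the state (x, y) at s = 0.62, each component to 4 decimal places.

2.3385, -1.0928

Heun on (x,y): k1 = f(s_n, state_n); k2 = f(s_n + h, state_n + h·k1); state_{n+1} = state_n + (h/2)·(k1 + k2).
0.000000: (0.630000, -1.100000)
  k1 = (1.454670, 0.319220)
  predictor → (1.080948, -1.001042)
  k2 = (2.336525, 0.082850)
  → (1.217635, -1.037679)
0.310000: (1.217635, -1.037679)
  k1 = (2.698452, 0.020637)
  predictor → (2.054155, -1.031282)
  k2 = (4.532719, -0.376327)
  → (2.338467, -1.092811)
(x(0.62), y(0.62)) ≈ (2.3385, -1.0928)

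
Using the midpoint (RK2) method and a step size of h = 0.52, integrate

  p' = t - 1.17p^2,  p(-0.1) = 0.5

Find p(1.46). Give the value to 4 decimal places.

Midpoint: k1 = f(t_n, p_n); k2 = f(t_n + h/2, p_n + (h/2)·k1); p_{n+1} = p_n + h·k2.
t=-0.100000, p=0.500000:
  k1 = f(-0.100000, 0.500000) = -0.392500
  k2 = f(0.160000, 0.397950) = -0.025286
  p ← 0.500000 + 0.52·(-0.025286) = 0.486851
t=0.420000, p=0.486851:
  k1 = f(0.420000, 0.486851) = 0.142682
  k2 = f(0.680000, 0.523948) = 0.358809
  p ← 0.486851 + 0.52·0.358809 = 0.673432
t=0.940000, p=0.673432:
  k1 = f(0.940000, 0.673432) = 0.409392
  k2 = f(1.200000, 0.779874) = 0.488402
  p ← 0.673432 + 0.52·0.488402 = 0.927401
p(1.46) ≈ 0.9274

0.9274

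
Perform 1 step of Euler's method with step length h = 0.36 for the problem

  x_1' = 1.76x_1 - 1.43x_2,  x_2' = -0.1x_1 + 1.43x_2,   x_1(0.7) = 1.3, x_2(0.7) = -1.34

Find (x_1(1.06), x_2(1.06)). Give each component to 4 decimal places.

Euler on (x_1,x_2): x_1_{n+1} = x_1_n + h·x_1', x_2_{n+1} = x_2_n + h·x_2'.
0.700000: (1.300000, -1.340000); f=(4.204200, -2.046200) → (2.813512, -2.076632)
(x_1(1.06), x_2(1.06)) ≈ (2.8135, -2.0766)

2.8135, -2.0766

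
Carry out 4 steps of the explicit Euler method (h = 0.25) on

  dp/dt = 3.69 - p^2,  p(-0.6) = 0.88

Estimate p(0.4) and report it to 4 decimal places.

1.9209

Euler: p_{n+1} = p_n + h·f(t_n, p_n).
t=-0.600000, p=0.880000: f=2.915600 → p ← 0.880000 + 0.25·2.915600 = 1.608900
t=-0.350000, p=1.608900: f=1.101441 → p ← 1.608900 + 0.25·1.101441 = 1.884260
t=-0.100000, p=1.884260: f=0.139564 → p ← 1.884260 + 0.25·0.139564 = 1.919151
t=0.150000, p=1.919151: f=0.006859 → p ← 1.919151 + 0.25·0.006859 = 1.920866
p(0.4) ≈ 1.9209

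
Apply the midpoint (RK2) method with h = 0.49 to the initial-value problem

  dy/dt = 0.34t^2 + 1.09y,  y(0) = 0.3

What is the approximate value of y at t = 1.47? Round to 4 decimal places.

1.9039

Midpoint: k1 = f(t_n, y_n); k2 = f(t_n + h/2, y_n + (h/2)·k1); y_{n+1} = y_n + h·k2.
t=0.000000, y=0.300000:
  k1 = f(0.000000, 0.300000) = 0.327000
  k2 = f(0.245000, 0.380115) = 0.434734
  y ← 0.300000 + 0.49·0.434734 = 0.513020
t=0.490000, y=0.513020:
  k1 = f(0.490000, 0.513020) = 0.640825
  k2 = f(0.735000, 0.670022) = 0.914000
  y ← 0.513020 + 0.49·0.914000 = 0.960880
t=0.980000, y=0.960880:
  k1 = f(0.980000, 0.960880) = 1.373895
  k2 = f(1.225000, 1.297484) = 1.924470
  y ← 0.960880 + 0.49·1.924470 = 1.903870
y(1.47) ≈ 1.9039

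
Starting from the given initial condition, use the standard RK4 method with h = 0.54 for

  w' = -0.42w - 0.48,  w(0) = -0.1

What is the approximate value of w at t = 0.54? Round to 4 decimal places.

-0.3116

RK4: k1 = f(t_n, w_n); k2 = f(t_n + h/2, w_n + (h/2)·k1); k3 = f(t_n + h/2, w_n + (h/2)·k2); k4 = f(t_n + h, w_n + h·k3); w_{n+1} = w_n + (h/6)·(k1 + 2k2 + 2k3 + k4).
t=0.000000, w=-0.100000:
  k1 = f(0.000000, -0.100000) = -0.438000
  k2 = f(0.270000, -0.218260) = -0.388331
  k3 = f(0.270000, -0.204849) = -0.393963
  k4 = f(0.540000, -0.312740) = -0.348649
  w ← -0.100000 + (0.54/6)·(k1 + 2k2 + 2k3 + k4) = -0.311611
w(0.54) ≈ -0.3116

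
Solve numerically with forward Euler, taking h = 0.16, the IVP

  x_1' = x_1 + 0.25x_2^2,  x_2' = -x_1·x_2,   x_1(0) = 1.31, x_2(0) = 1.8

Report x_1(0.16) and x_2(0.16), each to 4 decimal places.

1.6492, 1.4227

Euler on (x_1,x_2): x_1_{n+1} = x_1_n + h·x_1', x_2_{n+1} = x_2_n + h·x_2'.
0.000000: (1.310000, 1.800000); f=(2.120000, -2.358000) → (1.649200, 1.422720)
(x_1(0.16), x_2(0.16)) ≈ (1.6492, 1.4227)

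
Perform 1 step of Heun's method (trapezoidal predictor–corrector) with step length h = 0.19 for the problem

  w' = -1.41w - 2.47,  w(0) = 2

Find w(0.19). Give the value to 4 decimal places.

Heun: k1 = f(s_n, w_n); k2 = f(s_n + h, w_n + h·k1); w_{n+1} = w_n + (h/2)·(k1 + k2).
s=0.000000, w=2.000000:
  k1 = f(0.000000, 2.000000) = -5.290000
  k2 = f(0.190000, 0.994900) = -3.872809
  w ← 2.000000 + (0.19/2)·(-5.290000 + (-3.872809)) = 1.129533
w(0.19) ≈ 1.1295

1.1295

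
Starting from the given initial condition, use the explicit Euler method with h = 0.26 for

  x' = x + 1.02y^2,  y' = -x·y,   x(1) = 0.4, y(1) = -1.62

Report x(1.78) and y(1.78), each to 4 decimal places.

2.8736, -0.4610

Euler on (x,y): x_{n+1} = x_n + h·x', y_{n+1} = y_n + h·y'.
1.000000: (0.400000, -1.620000); f=(3.076888, 0.648000) → (1.199991, -1.451520)
1.260000: (1.199991, -1.451520); f=(3.349039, 1.741811) → (2.070741, -0.998649)
1.520000: (2.070741, -0.998649); f=(3.087987, 2.067944) → (2.873618, -0.460984)
(x(1.78), y(1.78)) ≈ (2.8736, -0.4610)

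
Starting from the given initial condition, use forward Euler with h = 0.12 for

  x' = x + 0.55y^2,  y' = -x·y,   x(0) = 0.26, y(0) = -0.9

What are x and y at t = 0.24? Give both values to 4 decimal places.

0.4362, -0.8359

Euler on (x,y): x_{n+1} = x_n + h·x', y_{n+1} = y_n + h·y'.
0.000000: (0.260000, -0.900000); f=(0.705500, 0.234000) → (0.344660, -0.871920)
0.120000: (0.344660, -0.871920); f=(0.762794, 0.300516) → (0.436195, -0.835858)
(x(0.24), y(0.24)) ≈ (0.4362, -0.8359)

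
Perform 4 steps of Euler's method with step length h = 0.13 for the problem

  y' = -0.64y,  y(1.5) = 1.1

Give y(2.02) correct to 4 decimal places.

0.7771

Euler: y_{n+1} = y_n + h·f(x_n, y_n).
x=1.500000, y=1.100000: f=-0.704000 → y ← 1.100000 + 0.13·(-0.704000) = 1.008480
x=1.630000, y=1.008480: f=-0.645427 → y ← 1.008480 + 0.13·(-0.645427) = 0.924574
x=1.760000, y=0.924574: f=-0.591728 → y ← 0.924574 + 0.13·(-0.591728) = 0.847650
x=1.890000, y=0.847650: f=-0.542496 → y ← 0.847650 + 0.13·(-0.542496) = 0.777125
y(2.02) ≈ 0.7771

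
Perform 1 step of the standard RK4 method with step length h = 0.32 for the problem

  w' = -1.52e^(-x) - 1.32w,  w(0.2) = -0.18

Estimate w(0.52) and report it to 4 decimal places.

RK4: k1 = f(x_n, w_n); k2 = f(x_n + h/2, w_n + (h/2)·k1); k3 = f(x_n + h/2, w_n + (h/2)·k2); k4 = f(x_n + h, w_n + h·k3); w_{n+1} = w_n + (h/6)·(k1 + 2k2 + 2k3 + k4).
x=0.200000, w=-0.180000:
  k1 = f(0.200000, -0.180000) = -1.006871
  k2 = f(0.360000, -0.341099) = -0.610217
  k3 = f(0.360000, -0.277635) = -0.693990
  k4 = f(0.520000, -0.402077) = -0.372930
  w ← -0.180000 + (0.32/6)·(k1 + 2k2 + 2k3 + k4) = -0.392705
w(0.52) ≈ -0.3927

-0.3927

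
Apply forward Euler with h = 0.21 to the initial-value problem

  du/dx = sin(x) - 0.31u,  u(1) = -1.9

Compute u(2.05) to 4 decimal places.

-0.4816

Euler: u_{n+1} = u_n + h·f(x_n, u_n).
x=1.000000, u=-1.900000: f=1.430471 → u ← -1.900000 + 0.21·1.430471 = -1.599601
x=1.210000, u=-1.599601: f=1.431492 → u ← -1.599601 + 0.21·1.431492 = -1.298988
x=1.420000, u=-1.298988: f=1.391338 → u ← -1.298988 + 0.21·1.391338 = -1.006807
x=1.630000, u=-1.006807: f=1.310358 → u ← -1.006807 + 0.21·1.310358 = -0.731632
x=1.840000, u=-0.731632: f=1.190789 → u ← -0.731632 + 0.21·1.190789 = -0.481566
u(2.05) ≈ -0.4816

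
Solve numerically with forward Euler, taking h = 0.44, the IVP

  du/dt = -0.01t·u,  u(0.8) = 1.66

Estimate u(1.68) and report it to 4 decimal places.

Euler: u_{n+1} = u_n + h·f(t_n, u_n).
t=0.800000, u=1.660000: f=-0.013280 → u ← 1.660000 + 0.44·(-0.013280) = 1.654157
t=1.240000, u=1.654157: f=-0.020512 → u ← 1.654157 + 0.44·(-0.020512) = 1.645132
u(1.68) ≈ 1.6451

1.6451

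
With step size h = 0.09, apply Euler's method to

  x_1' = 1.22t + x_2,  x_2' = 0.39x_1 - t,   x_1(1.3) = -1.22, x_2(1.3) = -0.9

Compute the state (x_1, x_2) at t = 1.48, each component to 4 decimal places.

-1.1010, -1.2256

Euler on (x_1,x_2): x_1_{n+1} = x_1_n + h·x_1', x_2_{n+1} = x_2_n + h·x_2'.
1.300000: (-1.220000, -0.900000); f=(0.686000, -1.775800) → (-1.158260, -1.059822)
1.390000: (-1.158260, -1.059822); f=(0.635978, -1.841721) → (-1.101022, -1.225577)
(x_1(1.48), x_2(1.48)) ≈ (-1.1010, -1.2256)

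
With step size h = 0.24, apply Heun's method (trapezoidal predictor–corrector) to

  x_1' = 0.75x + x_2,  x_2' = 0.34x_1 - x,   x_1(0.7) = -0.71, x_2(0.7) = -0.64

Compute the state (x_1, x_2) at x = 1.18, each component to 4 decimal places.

-0.8017, -1.2128

Heun on (x_1,x_2): k1 = f(x_n, state_n); k2 = f(x_n + h, state_n + h·k1); state_{n+1} = state_n + (h/2)·(k1 + k2).
0.700000: (-0.710000, -0.640000)
  k1 = (-0.115000, -0.941400)
  predictor → (-0.737600, -0.865936)
  k2 = (-0.160936, -1.190784)
  → (-0.743112, -0.895862)
0.940000: (-0.743112, -0.895862)
  k1 = (-0.190862, -1.192658)
  predictor → (-0.788919, -1.182100)
  k2 = (-0.297100, -1.448233)
  → (-0.801668, -1.212769)
(x_1(1.18), x_2(1.18)) ≈ (-0.8017, -1.2128)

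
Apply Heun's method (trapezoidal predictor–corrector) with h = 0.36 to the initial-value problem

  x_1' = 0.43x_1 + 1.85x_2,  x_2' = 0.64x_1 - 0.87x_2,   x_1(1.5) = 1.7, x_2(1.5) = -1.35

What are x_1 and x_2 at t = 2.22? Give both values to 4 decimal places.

Heun on (x_1,x_2): k1 = f(t_n, state_n); k2 = f(t_n + h, state_n + h·k1); state_{n+1} = state_n + (h/2)·(k1 + k2).
1.500000: (1.700000, -1.350000)
  k1 = (-1.766500, 2.262500)
  predictor → (1.064060, -0.535500)
  k2 = (-0.533129, 1.146883)
  → (1.286067, -0.736311)
1.860000: (1.286067, -0.736311)
  k1 = (-0.809167, 1.463673)
  predictor → (0.994767, -0.209389)
  k2 = (0.040381, 0.818819)
  → (1.147685, -0.325462)
(x_1(2.22), x_2(2.22)) ≈ (1.1477, -0.3255)

1.1477, -0.3255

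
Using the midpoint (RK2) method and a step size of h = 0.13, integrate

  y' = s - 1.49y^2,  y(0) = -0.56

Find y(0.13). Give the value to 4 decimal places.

-0.6191

Midpoint: k1 = f(s_n, y_n); k2 = f(s_n + h/2, y_n + (h/2)·k1); y_{n+1} = y_n + h·k2.
s=0.000000, y=-0.560000:
  k1 = f(0.000000, -0.560000) = -0.467264
  k2 = f(0.065000, -0.590372) = -0.454324
  y ← -0.560000 + 0.13·(-0.454324) = -0.619062
y(0.13) ≈ -0.6191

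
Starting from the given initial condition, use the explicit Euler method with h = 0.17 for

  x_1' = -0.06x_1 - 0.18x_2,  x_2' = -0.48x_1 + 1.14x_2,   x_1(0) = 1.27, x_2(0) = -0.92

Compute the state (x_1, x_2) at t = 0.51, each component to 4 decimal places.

1.3426, -1.9449

Euler on (x_1,x_2): x_1_{n+1} = x_1_n + h·x_1', x_2_{n+1} = x_2_n + h·x_2'.
0.000000: (1.270000, -0.920000); f=(0.089400, -1.658400) → (1.285198, -1.201928)
0.170000: (1.285198, -1.201928); f=(0.139235, -1.987093) → (1.308868, -1.539734)
0.340000: (1.308868, -1.539734); f=(0.198620, -2.383553) → (1.342633, -1.944938)
(x_1(0.51), x_2(0.51)) ≈ (1.3426, -1.9449)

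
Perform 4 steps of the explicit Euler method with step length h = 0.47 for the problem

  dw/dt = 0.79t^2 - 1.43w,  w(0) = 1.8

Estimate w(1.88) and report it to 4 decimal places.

0.8754

Euler: w_{n+1} = w_n + h·f(t_n, w_n).
t=0.000000, w=1.800000: f=-2.574000 → w ← 1.800000 + 0.47·(-2.574000) = 0.590220
t=0.470000, w=0.590220: f=-0.669504 → w ← 0.590220 + 0.47·(-0.669504) = 0.275553
t=0.940000, w=0.275553: f=0.304003 → w ← 0.275553 + 0.47·0.304003 = 0.418435
t=1.410000, w=0.418435: f=0.972238 → w ← 0.418435 + 0.47·0.972238 = 0.875386
w(1.88) ≈ 0.8754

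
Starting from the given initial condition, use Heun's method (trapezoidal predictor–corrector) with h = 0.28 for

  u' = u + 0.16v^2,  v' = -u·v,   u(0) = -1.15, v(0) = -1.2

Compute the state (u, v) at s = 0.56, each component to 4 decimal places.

-1.6618, -2.6076

Heun on (u,v): k1 = f(s_n, state_n); k2 = f(s_n + h, state_n + h·k1); state_{n+1} = state_n + (h/2)·(k1 + k2).
0.000000: (-1.150000, -1.200000)
  k1 = (-0.919600, -1.380000)
  predictor → (-1.407488, -1.586400)
  k2 = (-1.004822, -2.232839)
  → (-1.419419, -1.705797)
0.280000: (-1.419419, -1.705797)
  k1 = (-0.953860, -2.421241)
  predictor → (-1.686500, -2.383745)
  k2 = (-0.777341, -4.020185)
  → (-1.661787, -2.607597)
(u(0.56), v(0.56)) ≈ (-1.6618, -2.6076)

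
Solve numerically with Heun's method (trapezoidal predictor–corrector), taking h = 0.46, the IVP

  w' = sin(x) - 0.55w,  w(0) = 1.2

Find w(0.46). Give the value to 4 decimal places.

Heun: k1 = f(x_n, w_n); k2 = f(x_n + h, w_n + h·k1); w_{n+1} = w_n + (h/2)·(k1 + k2).
x=0.000000, w=1.200000:
  k1 = f(0.000000, 1.200000) = -0.660000
  k2 = f(0.460000, 0.896400) = -0.049072
  w ← 1.200000 + (0.46/2)·(-0.660000 + (-0.049072)) = 1.036913
w(0.46) ≈ 1.0369

1.0369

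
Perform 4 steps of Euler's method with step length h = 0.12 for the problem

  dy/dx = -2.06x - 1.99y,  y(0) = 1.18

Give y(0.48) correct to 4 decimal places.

Euler: y_{n+1} = y_n + h·f(x_n, y_n).
x=0.000000, y=1.180000: f=-2.348200 → y ← 1.180000 + 0.12·(-2.348200) = 0.898216
x=0.120000, y=0.898216: f=-2.034650 → y ← 0.898216 + 0.12·(-2.034650) = 0.654058
x=0.240000, y=0.654058: f=-1.795975 → y ← 0.654058 + 0.12·(-1.795975) = 0.438541
x=0.360000, y=0.438541: f=-1.614297 → y ← 0.438541 + 0.12·(-1.614297) = 0.244825
y(0.48) ≈ 0.2448

0.2448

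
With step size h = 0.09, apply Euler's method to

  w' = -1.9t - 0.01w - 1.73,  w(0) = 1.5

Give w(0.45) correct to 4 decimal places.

0.5624

Euler: w_{n+1} = w_n + h·f(t_n, w_n).
t=0.000000, w=1.500000: f=-1.745000 → w ← 1.500000 + 0.09·(-1.745000) = 1.342950
t=0.090000, w=1.342950: f=-1.914430 → w ← 1.342950 + 0.09·(-1.914430) = 1.170651
t=0.180000, w=1.170651: f=-2.083707 → w ← 1.170651 + 0.09·(-2.083707) = 0.983118
t=0.270000, w=0.983118: f=-2.252831 → w ← 0.983118 + 0.09·(-2.252831) = 0.780363
t=0.360000, w=0.780363: f=-2.421804 → w ← 0.780363 + 0.09·(-2.421804) = 0.562401
w(0.45) ≈ 0.5624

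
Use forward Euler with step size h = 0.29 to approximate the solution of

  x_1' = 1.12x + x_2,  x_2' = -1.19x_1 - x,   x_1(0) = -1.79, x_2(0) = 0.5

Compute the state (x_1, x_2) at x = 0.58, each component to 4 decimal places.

-1.2267, 1.6013

Euler on (x_1,x_2): x_1_{n+1} = x_1_n + h·x_1', x_2_{n+1} = x_2_n + h·x_2'.
0.000000: (-1.790000, 0.500000); f=(0.500000, 2.130100) → (-1.645000, 1.117729)
0.290000: (-1.645000, 1.117729); f=(1.442529, 1.667550) → (-1.226667, 1.601318)
(x_1(0.58), x_2(0.58)) ≈ (-1.2267, 1.6013)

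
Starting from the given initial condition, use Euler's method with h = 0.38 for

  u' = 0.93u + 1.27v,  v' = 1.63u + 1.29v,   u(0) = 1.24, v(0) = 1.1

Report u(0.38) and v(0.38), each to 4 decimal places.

2.2091, 2.4073

Euler on (u,v): u_{n+1} = u_n + h·u', v_{n+1} = v_n + h·v'.
0.000000: (1.240000, 1.100000); f=(2.550200, 3.440200) → (2.209076, 2.407276)
(u(0.38), v(0.38)) ≈ (2.2091, 2.4073)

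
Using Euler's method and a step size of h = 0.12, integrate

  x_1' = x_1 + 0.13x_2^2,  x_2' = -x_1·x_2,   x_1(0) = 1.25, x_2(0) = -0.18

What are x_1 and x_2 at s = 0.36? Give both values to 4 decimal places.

Euler on (x_1,x_2): x_1_{n+1} = x_1_n + h·x_1', x_2_{n+1} = x_2_n + h·x_2'.
0.000000: (1.250000, -0.180000); f=(1.254212, 0.225000) → (1.400505, -0.153000)
0.120000: (1.400505, -0.153000); f=(1.403549, 0.214277) → (1.568931, -0.127287)
0.240000: (1.568931, -0.127287); f=(1.571038, 0.199704) → (1.757456, -0.103322)
(x_1(0.36), x_2(0.36)) ≈ (1.7575, -0.1033)

1.7575, -0.1033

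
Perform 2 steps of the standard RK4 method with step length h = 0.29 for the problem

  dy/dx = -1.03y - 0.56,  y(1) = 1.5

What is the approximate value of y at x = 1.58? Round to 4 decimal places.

RK4: k1 = f(x_n, y_n); k2 = f(x_n + h/2, y_n + (h/2)·k1); k3 = f(x_n + h/2, y_n + (h/2)·k2); k4 = f(x_n + h, y_n + h·k3); y_{n+1} = y_n + (h/6)·(k1 + 2k2 + 2k3 + k4).
x=1.000000, y=1.500000:
  k1 = f(1.000000, 1.500000) = -2.105000
  k2 = f(1.145000, 1.194775) = -1.790618
  k3 = f(1.145000, 1.240360) = -1.837571
  k4 = f(1.290000, 0.967104) = -1.556117
  y ← 1.500000 + (0.29/6)·(k1 + 2k2 + 2k3 + k4) = 0.972321
x=1.290000, y=0.972321:
  k1 = f(1.290000, 0.972321) = -1.561491
  k2 = f(1.435000, 0.745905) = -1.328282
  k3 = f(1.435000, 0.779720) = -1.363112
  k4 = f(1.580000, 0.577019) = -1.154329
  y ← 0.972321 + (0.29/6)·(k1 + 2k2 + 2k3 + k4) = 0.580888
y(1.58) ≈ 0.5809

0.5809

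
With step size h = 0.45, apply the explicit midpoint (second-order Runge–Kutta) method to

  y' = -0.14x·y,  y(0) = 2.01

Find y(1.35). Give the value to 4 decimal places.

Midpoint: k1 = f(x_n, y_n); k2 = f(x_n + h/2, y_n + (h/2)·k1); y_{n+1} = y_n + h·k2.
x=0.000000, y=2.010000:
  k1 = f(0.000000, 2.010000) = 0.000000
  k2 = f(0.225000, 2.010000) = -0.063315
  y ← 2.010000 + 0.45·(-0.063315) = 1.981508
x=0.450000, y=1.981508:
  k1 = f(0.450000, 1.981508) = -0.124835
  k2 = f(0.675000, 1.953420) = -0.184598
  y ← 1.981508 + 0.45·(-0.184598) = 1.898439
x=0.900000, y=1.898439:
  k1 = f(0.900000, 1.898439) = -0.239203
  k2 = f(1.125000, 1.844618) = -0.290527
  y ← 1.898439 + 0.45·(-0.290527) = 1.767702
y(1.35) ≈ 1.7677

1.7677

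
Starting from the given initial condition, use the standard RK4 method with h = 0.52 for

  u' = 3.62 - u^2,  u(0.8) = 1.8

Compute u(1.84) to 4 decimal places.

RK4: k1 = f(t_n, u_n); k2 = f(t_n + h/2, u_n + (h/2)·k1); k3 = f(t_n + h/2, u_n + (h/2)·k2); k4 = f(t_n + h, u_n + h·k3); u_{n+1} = u_n + (h/6)·(k1 + 2k2 + 2k3 + k4).
t=0.800000, u=1.800000:
  k1 = f(0.800000, 1.800000) = 0.380000
  k2 = f(1.060000, 1.898800) = 0.014559
  k3 = f(1.060000, 1.803785) = 0.366359
  k4 = f(1.320000, 1.990507) = -0.342117
  u ← 1.800000 + (0.52/6)·(k1 + 2k2 + 2k3 + k4) = 1.869309
t=1.320000, u=1.869309:
  k1 = f(1.320000, 1.869309) = 0.125684
  k2 = f(1.580000, 1.901987) = 0.002446
  k3 = f(1.580000, 1.869945) = 0.123306
  k4 = f(1.840000, 1.933428) = -0.118144
  u ← 1.869309 + (0.52/6)·(k1 + 2k2 + 2k3 + k4) = 1.891759
u(1.84) ≈ 1.8918

1.8918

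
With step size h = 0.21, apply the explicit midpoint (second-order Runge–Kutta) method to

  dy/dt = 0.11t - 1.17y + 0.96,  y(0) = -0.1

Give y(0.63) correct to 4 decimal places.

0.3938

Midpoint: k1 = f(t_n, y_n); k2 = f(t_n + h/2, y_n + (h/2)·k1); y_{n+1} = y_n + h·k2.
t=0.000000, y=-0.100000:
  k1 = f(0.000000, -0.100000) = 1.077000
  k2 = f(0.105000, 0.013085) = 0.956241
  y ← -0.100000 + 0.21·0.956241 = 0.100811
t=0.210000, y=0.100811:
  k1 = f(0.210000, 0.100811) = 0.865152
  k2 = f(0.315000, 0.191651) = 0.770418
  y ← 0.100811 + 0.21·0.770418 = 0.262598
t=0.420000, y=0.262598:
  k1 = f(0.420000, 0.262598) = 0.698960
  k2 = f(0.525000, 0.335989) = 0.624643
  y ← 0.262598 + 0.21·0.624643 = 0.393773
y(0.63) ≈ 0.3938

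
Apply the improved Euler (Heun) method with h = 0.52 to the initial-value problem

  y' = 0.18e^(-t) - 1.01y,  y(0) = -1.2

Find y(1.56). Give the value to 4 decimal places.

-0.2213

Heun: k1 = f(t_n, y_n); k2 = f(t_n + h, y_n + h·k1); y_{n+1} = y_n + (h/2)·(k1 + k2).
t=0.000000, y=-1.200000:
  k1 = f(0.000000, -1.200000) = 1.392000
  k2 = f(0.520000, -0.476160) = 0.587935
  y ← -1.200000 + (0.52/2)·(1.392000 + 0.587935) = -0.685217
t=0.520000, y=-0.685217:
  k1 = f(0.520000, -0.685217) = 0.799083
  k2 = f(1.040000, -0.269694) = 0.336013
  y ← -0.685217 + (0.52/2)·(0.799083 + 0.336013) = -0.390092
t=1.040000, y=-0.390092:
  k1 = f(1.040000, -0.390092) = 0.457615
  k2 = f(1.560000, -0.152132) = 0.191478
  y ← -0.390092 + (0.52/2)·(0.457615 + 0.191478) = -0.221328
y(1.56) ≈ -0.2213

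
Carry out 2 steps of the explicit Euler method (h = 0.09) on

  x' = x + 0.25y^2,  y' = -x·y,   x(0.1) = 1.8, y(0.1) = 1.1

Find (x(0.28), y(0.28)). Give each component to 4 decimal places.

2.1874, 0.7568

Euler on (x,y): x_{n+1} = x_n + h·x', y_{n+1} = y_n + h·y'.
0.100000: (1.800000, 1.100000); f=(2.102500, -1.980000) → (1.989225, 0.921800)
0.190000: (1.989225, 0.921800); f=(2.201654, -1.833668) → (2.187374, 0.756770)
(x(0.28), y(0.28)) ≈ (2.1874, 0.7568)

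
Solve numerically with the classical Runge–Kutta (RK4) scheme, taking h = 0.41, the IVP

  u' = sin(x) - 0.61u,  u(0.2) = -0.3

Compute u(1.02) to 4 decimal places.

0.1951

RK4: k1 = f(x_n, u_n); k2 = f(x_n + h/2, u_n + (h/2)·k1); k3 = f(x_n + h/2, u_n + (h/2)·k2); k4 = f(x_n + h, u_n + h·k3); u_{n+1} = u_n + (h/6)·(k1 + 2k2 + 2k3 + k4).
x=0.200000, u=-0.300000:
  k1 = f(0.200000, -0.300000) = 0.381669
  k2 = f(0.405000, -0.221758) = 0.529291
  k3 = f(0.405000, -0.191495) = 0.510831
  k4 = f(0.610000, -0.090559) = 0.628109
  u ← -0.300000 + (0.41/6)·(k1 + 2k2 + 2k3 + k4) = -0.088849
x=0.610000, u=-0.088849:
  k1 = f(0.610000, -0.088849) = 0.627065
  k2 = f(0.815000, 0.039700) = 0.703509
  k3 = f(0.815000, 0.055371) = 0.693949
  k4 = f(1.020000, 0.195671) = 0.732749
  u ← -0.088849 + (0.41/6)·(k1 + 2k2 + 2k3 + k4) = 0.195058
u(1.02) ≈ 0.1951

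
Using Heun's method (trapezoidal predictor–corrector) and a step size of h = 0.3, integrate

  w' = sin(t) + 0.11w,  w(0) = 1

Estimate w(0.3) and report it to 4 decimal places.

Heun: k1 = f(t_n, w_n); k2 = f(t_n + h, w_n + h·k1); w_{n+1} = w_n + (h/2)·(k1 + k2).
t=0.000000, w=1.000000:
  k1 = f(0.000000, 1.000000) = 0.110000
  k2 = f(0.300000, 1.033000) = 0.409150
  w ← 1.000000 + (0.3/2)·(0.110000 + 0.409150) = 1.077873
w(0.3) ≈ 1.0779

1.0779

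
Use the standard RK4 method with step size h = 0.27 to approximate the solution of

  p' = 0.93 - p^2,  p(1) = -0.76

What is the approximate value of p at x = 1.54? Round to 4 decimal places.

RK4: k1 = f(x_n, p_n); k2 = f(x_n + h/2, p_n + (h/2)·k1); k3 = f(x_n + h/2, p_n + (h/2)·k2); k4 = f(x_n + h, p_n + h·k3); p_{n+1} = p_n + (h/6)·(k1 + 2k2 + 2k3 + k4).
x=1.000000, p=-0.760000:
  k1 = f(1.000000, -0.760000) = 0.352400
  k2 = f(1.135000, -0.712426) = 0.422449
  k3 = f(1.135000, -0.702969) = 0.435834
  k4 = f(1.270000, -0.642325) = 0.517419
  p ← -0.760000 + (0.27/6)·(k1 + 2k2 + 2k3 + k4) = -0.643613
x=1.270000, p=-0.643613:
  k1 = f(1.270000, -0.643613) = 0.515763
  k2 = f(1.405000, -0.573985) = 0.600542
  k3 = f(1.405000, -0.562540) = 0.613549
  k4 = f(1.540000, -0.477954) = 0.701560
  p ← -0.643613 + (0.27/6)·(k1 + 2k2 + 2k3 + k4) = -0.479565
p(1.54) ≈ -0.4796

-0.4796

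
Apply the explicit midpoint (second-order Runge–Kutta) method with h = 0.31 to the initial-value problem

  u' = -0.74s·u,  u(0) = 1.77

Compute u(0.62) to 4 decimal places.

1.5314

Midpoint: k1 = f(s_n, u_n); k2 = f(s_n + h/2, u_n + (h/2)·k1); u_{n+1} = u_n + h·k2.
s=0.000000, u=1.770000:
  k1 = f(0.000000, 1.770000) = 0.000000
  k2 = f(0.155000, 1.770000) = -0.203019
  u ← 1.770000 + 0.31·(-0.203019) = 1.707064
s=0.310000, u=1.707064:
  k1 = f(0.310000, 1.707064) = -0.391601
  k2 = f(0.465000, 1.646366) = -0.566515
  u ← 1.707064 + 0.31·(-0.566515) = 1.531445
u(0.62) ≈ 1.5314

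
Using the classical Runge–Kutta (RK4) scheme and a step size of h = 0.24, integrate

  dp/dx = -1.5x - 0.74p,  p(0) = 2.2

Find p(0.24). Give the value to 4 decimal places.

1.8013

RK4: k1 = f(x_n, p_n); k2 = f(x_n + h/2, p_n + (h/2)·k1); k3 = f(x_n + h/2, p_n + (h/2)·k2); k4 = f(x_n + h, p_n + h·k3); p_{n+1} = p_n + (h/6)·(k1 + 2k2 + 2k3 + k4).
x=0.000000, p=2.200000:
  k1 = f(0.000000, 2.200000) = -1.628000
  k2 = f(0.120000, 2.004640) = -1.663434
  k3 = f(0.120000, 2.000388) = -1.660287
  k4 = f(0.240000, 1.801531) = -1.693133
  p ← 2.200000 + (0.24/6)·(k1 + 2k2 + 2k3 + k4) = 1.801257
p(0.24) ≈ 1.8013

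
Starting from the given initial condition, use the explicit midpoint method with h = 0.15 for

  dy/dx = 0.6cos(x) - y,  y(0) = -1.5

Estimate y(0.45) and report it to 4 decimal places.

Midpoint: k1 = f(x_n, y_n); k2 = f(x_n + h/2, y_n + (h/2)·k1); y_{n+1} = y_n + h·k2.
x=0.000000, y=-1.500000:
  k1 = f(0.000000, -1.500000) = 2.100000
  k2 = f(0.075000, -1.342500) = 1.940813
  y ← -1.500000 + 0.15·1.940813 = -1.208878
x=0.150000, y=-1.208878:
  k1 = f(0.150000, -1.208878) = 1.802141
  k2 = f(0.225000, -1.073717) = 1.658594
  y ← -1.208878 + 0.15·1.658594 = -0.960089
x=0.300000, y=-0.960089:
  k1 = f(0.300000, -0.960089) = 1.533291
  k2 = f(0.375000, -0.845092) = 1.403397
  y ← -0.960089 + 0.15·1.403397 = -0.749579
y(0.45) ≈ -0.7496

-0.7496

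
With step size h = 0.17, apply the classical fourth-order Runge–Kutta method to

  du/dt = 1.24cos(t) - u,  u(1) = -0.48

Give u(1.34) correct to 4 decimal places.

RK4: k1 = f(t_n, u_n); k2 = f(t_n + h/2, u_n + (h/2)·k1); k3 = f(t_n + h/2, u_n + (h/2)·k2); k4 = f(t_n + h, u_n + h·k3); u_{n+1} = u_n + (h/6)·(k1 + 2k2 + 2k3 + k4).
t=1.000000, u=-0.480000:
  k1 = f(1.000000, -0.480000) = 1.149975
  k2 = f(1.085000, -0.382252) = 0.961224
  k3 = f(1.085000, -0.398296) = 0.977268
  k4 = f(1.170000, -0.313864) = 0.797653
  u ← -0.480000 + (0.17/6)·(k1 + 2k2 + 2k3 + k4) = -0.314969
t=1.170000, u=-0.314969:
  k1 = f(1.170000, -0.314969) = 0.798757
  k2 = f(1.255000, -0.247075) = 0.632186
  k3 = f(1.255000, -0.261234) = 0.646345
  k4 = f(1.340000, -0.205091) = 0.488744
  u ← -0.314969 + (0.17/6)·(k1 + 2k2 + 2k3 + k4) = -0.206040
u(1.34) ≈ -0.2060

-0.2060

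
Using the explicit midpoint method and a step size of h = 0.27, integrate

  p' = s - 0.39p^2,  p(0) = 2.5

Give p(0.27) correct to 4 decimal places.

2.0402

Midpoint: k1 = f(s_n, p_n); k2 = f(s_n + h/2, p_n + (h/2)·k1); p_{n+1} = p_n + h·k2.
s=0.000000, p=2.500000:
  k1 = f(0.000000, 2.500000) = -2.437500
  k2 = f(0.135000, 2.170937) = -1.703058
  p ← 2.500000 + 0.27·(-1.703058) = 2.040174
p(0.27) ≈ 2.0402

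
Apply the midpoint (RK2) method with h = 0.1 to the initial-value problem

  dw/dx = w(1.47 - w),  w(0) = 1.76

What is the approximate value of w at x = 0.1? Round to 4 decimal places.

1.7141

Midpoint: k1 = f(x_n, w_n); k2 = f(x_n + h/2, w_n + (h/2)·k1); w_{n+1} = w_n + h·k2.
x=0.000000, w=1.760000:
  k1 = f(0.000000, 1.760000) = -0.510400
  k2 = f(0.050000, 1.734480) = -0.458735
  w ← 1.760000 + 0.1·(-0.458735) = 1.714126
w(0.1) ≈ 1.7141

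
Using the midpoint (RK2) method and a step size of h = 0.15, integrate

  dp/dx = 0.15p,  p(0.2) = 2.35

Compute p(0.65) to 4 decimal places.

Midpoint: k1 = f(x_n, p_n); k2 = f(x_n + h/2, p_n + (h/2)·k1); p_{n+1} = p_n + h·k2.
x=0.200000, p=2.350000:
  k1 = f(0.200000, 2.350000) = 0.352500
  k2 = f(0.275000, 2.376438) = 0.356466
  p ← 2.350000 + 0.15·0.356466 = 2.403470
x=0.350000, p=2.403470:
  k1 = f(0.350000, 2.403470) = 0.360520
  k2 = f(0.425000, 2.430509) = 0.364576
  p ← 2.403470 + 0.15·0.364576 = 2.458156
x=0.500000, p=2.458156:
  k1 = f(0.500000, 2.458156) = 0.368723
  k2 = f(0.575000, 2.485811) = 0.372872
  p ← 2.458156 + 0.15·0.372872 = 2.514087
p(0.65) ≈ 2.5141

2.5141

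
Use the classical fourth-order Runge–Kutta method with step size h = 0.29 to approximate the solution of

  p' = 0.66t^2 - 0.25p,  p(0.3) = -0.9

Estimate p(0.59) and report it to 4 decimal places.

RK4: k1 = f(t_n, p_n); k2 = f(t_n + h/2, p_n + (h/2)·k1); k3 = f(t_n + h/2, p_n + (h/2)·k2); k4 = f(t_n + h, p_n + h·k3); p_{n+1} = p_n + (h/6)·(k1 + 2k2 + 2k3 + k4).
t=0.300000, p=-0.900000:
  k1 = f(0.300000, -0.900000) = 0.284400
  k2 = f(0.445000, -0.858762) = 0.345387
  k3 = f(0.445000, -0.849919) = 0.343176
  k4 = f(0.590000, -0.800479) = 0.429866
  p ← -0.900000 + (0.29/6)·(k1 + 2k2 + 2k3 + k4) = -0.798916
p(0.59) ≈ -0.7989

-0.7989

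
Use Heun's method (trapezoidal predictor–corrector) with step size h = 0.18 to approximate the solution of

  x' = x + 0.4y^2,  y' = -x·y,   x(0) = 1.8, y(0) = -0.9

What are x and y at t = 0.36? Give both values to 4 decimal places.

Heun on (x,y): k1 = f(t_n, state_n); k2 = f(t_n + h, state_n + h·k1); state_{n+1} = state_n + (h/2)·(k1 + k2).
0.000000: (1.800000, -0.900000)
  k1 = (2.124000, 1.620000)
  predictor → (2.182320, -0.608400)
  k2 = (2.330380, 1.327723)
  → (2.200894, -0.634705)
0.180000: (2.200894, -0.634705)
  k1 = (2.362034, 1.396918)
  predictor → (2.626060, -0.383260)
  k2 = (2.684816, 1.006463)
  → (2.655111, -0.418401)
(x(0.36), y(0.36)) ≈ (2.6551, -0.4184)

2.6551, -0.4184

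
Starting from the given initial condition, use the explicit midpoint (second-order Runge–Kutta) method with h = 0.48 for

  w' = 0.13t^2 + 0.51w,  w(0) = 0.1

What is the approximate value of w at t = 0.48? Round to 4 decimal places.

0.1311

Midpoint: k1 = f(t_n, w_n); k2 = f(t_n + h/2, w_n + (h/2)·k1); w_{n+1} = w_n + h·k2.
t=0.000000, w=0.100000:
  k1 = f(0.000000, 0.100000) = 0.051000
  k2 = f(0.240000, 0.112240) = 0.064730
  w ← 0.100000 + 0.48·0.064730 = 0.131071
w(0.48) ≈ 0.1311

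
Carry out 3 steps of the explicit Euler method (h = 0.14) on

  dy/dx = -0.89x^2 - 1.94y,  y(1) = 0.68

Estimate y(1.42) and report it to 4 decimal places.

-0.1254

Euler: y_{n+1} = y_n + h·f(x_n, y_n).
x=1.000000, y=0.680000: f=-2.209200 → y ← 0.680000 + 0.14·(-2.209200) = 0.370712
x=1.140000, y=0.370712: f=-1.875825 → y ← 0.370712 + 0.14·(-1.875825) = 0.108096
x=1.280000, y=0.108096: f=-1.667883 → y ← 0.108096 + 0.14·(-1.667883) = -0.125407
y(1.42) ≈ -0.1254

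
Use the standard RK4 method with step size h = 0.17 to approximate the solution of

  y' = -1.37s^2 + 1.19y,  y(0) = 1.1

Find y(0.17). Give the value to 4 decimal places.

RK4: k1 = f(s_n, y_n); k2 = f(s_n + h/2, y_n + (h/2)·k1); k3 = f(s_n + h/2, y_n + (h/2)·k2); k4 = f(s_n + h, y_n + h·k3); y_{n+1} = y_n + (h/6)·(k1 + 2k2 + 2k3 + k4).
s=0.000000, y=1.100000:
  k1 = f(0.000000, 1.100000) = 1.309000
  k2 = f(0.085000, 1.211265) = 1.431507
  k3 = f(0.085000, 1.221678) = 1.443899
  k4 = f(0.170000, 1.345463) = 1.561508
  y ← 1.100000 + (0.17/6)·(k1 + 2k2 + 2k3 + k4) = 1.344271
y(0.17) ≈ 1.3443

1.3443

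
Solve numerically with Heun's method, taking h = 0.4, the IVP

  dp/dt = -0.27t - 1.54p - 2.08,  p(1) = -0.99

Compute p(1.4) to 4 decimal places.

-1.2401

Heun: k1 = f(t_n, p_n); k2 = f(t_n + h, p_n + h·k1); p_{n+1} = p_n + (h/2)·(k1 + k2).
t=1.000000, p=-0.990000:
  k1 = f(1.000000, -0.990000) = -0.825400
  k2 = f(1.400000, -1.320160) = -0.424954
  p ← -0.990000 + (0.4/2)·(-0.825400 + (-0.424954)) = -1.240071
p(1.4) ≈ -1.2401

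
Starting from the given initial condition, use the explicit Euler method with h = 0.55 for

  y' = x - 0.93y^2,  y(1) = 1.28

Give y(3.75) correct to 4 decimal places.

Euler: y_{n+1} = y_n + h·f(x_n, y_n).
x=1.000000, y=1.280000: f=-0.523712 → y ← 1.280000 + 0.55·(-0.523712) = 0.991958
x=1.550000, y=0.991958: f=0.634897 → y ← 0.991958 + 0.55·0.634897 = 1.341152
x=2.100000, y=1.341152: f=0.427220 → y ← 1.341152 + 0.55·0.427220 = 1.576123
x=2.650000, y=1.576123: f=0.339728 → y ← 1.576123 + 0.55·0.339728 = 1.762973
x=3.200000, y=1.762973: f=0.309490 → y ← 1.762973 + 0.55·0.309490 = 1.933193
y(3.75) ≈ 1.9332

1.9332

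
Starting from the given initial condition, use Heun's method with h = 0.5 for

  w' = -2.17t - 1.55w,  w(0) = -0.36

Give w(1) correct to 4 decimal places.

-0.8454

Heun: k1 = f(t_n, w_n); k2 = f(t_n + h, w_n + h·k1); w_{n+1} = w_n + (h/2)·(k1 + k2).
t=0.000000, w=-0.360000:
  k1 = f(0.000000, -0.360000) = 0.558000
  k2 = f(0.500000, -0.081000) = -0.959450
  w ← -0.360000 + (0.5/2)·(0.558000 + (-0.959450)) = -0.460363
t=0.500000, w=-0.460363:
  k1 = f(0.500000, -0.460363) = -0.371438
  k2 = f(1.000000, -0.646082) = -1.168574
  w ← -0.460363 + (0.5/2)·(-0.371438 + (-1.168574)) = -0.845365
w(1) ≈ -0.8454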